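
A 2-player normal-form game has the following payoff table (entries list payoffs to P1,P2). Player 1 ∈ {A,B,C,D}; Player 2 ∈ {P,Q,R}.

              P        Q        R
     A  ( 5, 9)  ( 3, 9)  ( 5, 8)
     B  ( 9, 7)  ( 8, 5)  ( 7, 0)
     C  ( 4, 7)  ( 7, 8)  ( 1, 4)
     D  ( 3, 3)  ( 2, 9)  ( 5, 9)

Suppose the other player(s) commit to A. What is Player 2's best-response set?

BR_2 = {P,Q}

u_2(P vs A) = 9
u_2(Q vs A) = 9
u_2(R vs A) = 8
max payoff 9 at {P,Q}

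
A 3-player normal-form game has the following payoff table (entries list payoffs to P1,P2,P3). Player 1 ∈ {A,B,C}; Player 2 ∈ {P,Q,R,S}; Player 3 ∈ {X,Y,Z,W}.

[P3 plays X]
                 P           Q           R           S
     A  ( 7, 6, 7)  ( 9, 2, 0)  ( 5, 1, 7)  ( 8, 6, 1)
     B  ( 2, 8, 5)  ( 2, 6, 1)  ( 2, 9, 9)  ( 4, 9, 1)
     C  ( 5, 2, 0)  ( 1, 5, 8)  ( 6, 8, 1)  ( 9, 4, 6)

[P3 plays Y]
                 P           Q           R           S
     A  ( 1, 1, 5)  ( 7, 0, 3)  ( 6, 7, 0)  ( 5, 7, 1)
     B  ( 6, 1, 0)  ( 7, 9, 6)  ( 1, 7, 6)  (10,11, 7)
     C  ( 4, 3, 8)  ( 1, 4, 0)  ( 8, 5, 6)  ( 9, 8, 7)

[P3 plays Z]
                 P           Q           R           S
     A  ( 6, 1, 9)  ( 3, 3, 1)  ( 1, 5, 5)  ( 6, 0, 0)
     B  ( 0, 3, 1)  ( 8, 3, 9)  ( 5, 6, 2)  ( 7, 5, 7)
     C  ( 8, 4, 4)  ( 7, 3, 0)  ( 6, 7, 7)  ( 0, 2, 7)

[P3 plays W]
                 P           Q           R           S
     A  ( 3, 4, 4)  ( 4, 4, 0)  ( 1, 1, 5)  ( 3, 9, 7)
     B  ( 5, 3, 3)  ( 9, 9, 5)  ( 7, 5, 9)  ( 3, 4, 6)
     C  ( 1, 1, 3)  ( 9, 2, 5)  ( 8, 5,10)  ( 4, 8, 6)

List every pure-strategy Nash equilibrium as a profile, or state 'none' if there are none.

(A,P,X): not NE [P3→Z gives 9>7]
(A,P,Y): not NE [P1→B gives 6>1; P2→S gives 7>1; P3→Z gives 9>5]
(A,P,Z): not NE [P1→C gives 8>6; P2→R gives 5>1]
(A,P,W): not NE [P1→B gives 5>3; P2→S gives 9>4; P3→Z gives 9>4]
(A,Q,X): not NE [P2→S gives 6>2; P3→Y gives 3>0]
(A,Q,Y): not NE [P2→S gives 7>0]
(A,Q,Z): not NE [P1→B gives 8>3; P2→R gives 5>3; P3→Y gives 3>1]
(A,Q,W): not NE [P1→C gives 9>4; P2→S gives 9>4; P3→Y gives 3>0]
(A,R,X): not NE [P1→C gives 6>5; P2→S gives 6>1]
(A,R,Y): not NE [P1→C gives 8>6; P3→X gives 7>0]
(A,R,Z): not NE [P1→C gives 6>1; P3→X gives 7>5]
(A,R,W): not NE [P1→C gives 8>1; P2→S gives 9>1; P3→X gives 7>5]
(A,S,X): not NE [P1→C gives 9>8; P3→W gives 7>1]
(A,S,Y): not NE [P1→B gives 10>5; P3→W gives 7>1]
(A,S,Z): not NE [P1→B gives 7>6; P2→R gives 5>0; P3→W gives 7>0]
(A,S,W): not NE [P1→C gives 4>3]
(B,P,X): not NE [P1→A gives 7>2; P2→S gives 9>8]
(B,P,Y): not NE [P2→S gives 11>1; P3→X gives 5>0]
(B,P,Z): not NE [P1→C gives 8>0; P2→R gives 6>3; P3→X gives 5>1]
(B,P,W): not NE [P2→Q gives 9>3; P3→X gives 5>3]
(B,Q,X): not NE [P1→A gives 9>2; P2→S gives 9>6; P3→Z gives 9>1]
(B,Q,Y): not NE [P2→S gives 11>9; P3→Z gives 9>6]
(B,Q,Z): not NE [P2→R gives 6>3]
(B,Q,W): not NE [P3→Z gives 9>5]
(B,R,X): not NE [P1→C gives 6>2]
(B,R,Y): not NE [P1→C gives 8>1; P2→S gives 11>7; P3→W gives 9>6]
(B,R,Z): not NE [P1→C gives 6>5; P3→W gives 9>2]
(B,R,W): not NE [P1→C gives 8>7; P2→Q gives 9>5]
(B,S,X): not NE [P1→C gives 9>4; P3→Z gives 7>1]
(B,S,Y): NE
(B,S,Z): not NE [P2→R gives 6>5]
(B,S,W): not NE [P1→C gives 4>3; P2→Q gives 9>4; P3→Z gives 7>6]
(C,P,X): not NE [P1→A gives 7>5; P2→R gives 8>2; P3→Y gives 8>0]
(C,P,Y): not NE [P1→B gives 6>4; P2→S gives 8>3]
(C,P,Z): not NE [P2→R gives 7>4; P3→Y gives 8>4]
(C,P,W): not NE [P1→B gives 5>1; P2→S gives 8>1; P3→Y gives 8>3]
(C,Q,X): not NE [P1→A gives 9>1; P2→R gives 8>5]
(C,Q,Y): not NE [P1→B gives 7>1; P2→S gives 8>4; P3→X gives 8>0]
(C,Q,Z): not NE [P1→B gives 8>7; P2→R gives 7>3; P3→X gives 8>0]
(C,Q,W): not NE [P2→S gives 8>2; P3→X gives 8>5]
(C,R,X): not NE [P3→W gives 10>1]
(C,R,Y): not NE [P2→S gives 8>5; P3→W gives 10>6]
(C,R,Z): not NE [P3→W gives 10>7]
(C,R,W): not NE [P2→S gives 8>5]
(C,S,X): not NE [P2→R gives 8>4; P3→Z gives 7>6]
(C,S,Y): not NE [P1→B gives 10>9]
(C,S,Z): not NE [P1→B gives 7>0; P2→R gives 7>2]
(C,S,W): not NE [P3→Z gives 7>6]

Nash profiles: (B,S,Y)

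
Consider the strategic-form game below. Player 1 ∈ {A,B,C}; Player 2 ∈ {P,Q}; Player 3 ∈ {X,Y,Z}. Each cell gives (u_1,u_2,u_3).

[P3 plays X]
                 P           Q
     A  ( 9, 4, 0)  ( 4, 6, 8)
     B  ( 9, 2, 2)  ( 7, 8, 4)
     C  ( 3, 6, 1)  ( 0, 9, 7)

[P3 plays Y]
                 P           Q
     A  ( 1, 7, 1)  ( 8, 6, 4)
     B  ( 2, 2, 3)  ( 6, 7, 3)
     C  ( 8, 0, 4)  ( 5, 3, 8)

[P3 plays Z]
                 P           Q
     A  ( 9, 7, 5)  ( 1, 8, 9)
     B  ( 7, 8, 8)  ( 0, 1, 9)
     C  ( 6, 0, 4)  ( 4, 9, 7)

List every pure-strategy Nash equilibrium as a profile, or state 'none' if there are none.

No pure NE.

(A,P,X): not NE [P2→Q gives 6>4; P3→Z gives 5>0]
(A,P,Y): not NE [P1→C gives 8>1; P3→Z gives 5>1]
(A,P,Z): not NE [P2→Q gives 8>7]
(A,Q,X): not NE [P1→B gives 7>4; P3→Z gives 9>8]
(A,Q,Y): not NE [P2→P gives 7>6; P3→Z gives 9>4]
(A,Q,Z): not NE [P1→C gives 4>1]
(B,P,X): not NE [P2→Q gives 8>2; P3→Z gives 8>2]
(B,P,Y): not NE [P1→C gives 8>2; P2→Q gives 7>2; P3→Z gives 8>3]
(B,P,Z): not NE [P1→A gives 9>7]
(B,Q,X): not NE [P3→Z gives 9>4]
(B,Q,Y): not NE [P1→A gives 8>6; P3→Z gives 9>3]
(B,Q,Z): not NE [P1→C gives 4>0; P2→P gives 8>1]
(C,P,X): not NE [P1→B gives 9>3; P2→Q gives 9>6; P3→Z gives 4>1]
(C,P,Y): not NE [P2→Q gives 3>0]
(C,P,Z): not NE [P1→A gives 9>6; P2→Q gives 9>0]
(C,Q,X): not NE [P1→B gives 7>0; P3→Y gives 8>7]
(C,Q,Y): not NE [P1→A gives 8>5]
(C,Q,Z): not NE [P3→Y gives 8>7]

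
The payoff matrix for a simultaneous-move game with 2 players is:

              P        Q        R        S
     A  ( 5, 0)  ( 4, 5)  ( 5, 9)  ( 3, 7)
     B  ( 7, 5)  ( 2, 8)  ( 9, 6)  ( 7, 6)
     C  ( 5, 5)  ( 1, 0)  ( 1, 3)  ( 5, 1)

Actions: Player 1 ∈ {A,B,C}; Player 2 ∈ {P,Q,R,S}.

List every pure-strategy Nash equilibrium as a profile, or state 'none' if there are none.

PSNE: ∅

(A,P): not NE [P1→B gives 7>5; P2→R gives 9>0]
(A,Q): not NE [P2→R gives 9>5]
(A,R): not NE [P1→B gives 9>5]
(A,S): not NE [P1→B gives 7>3; P2→R gives 9>7]
(B,P): not NE [P2→Q gives 8>5]
(B,Q): not NE [P1→A gives 4>2]
(B,R): not NE [P2→Q gives 8>6]
(B,S): not NE [P2→Q gives 8>6]
(C,P): not NE [P1→B gives 7>5]
(C,Q): not NE [P1→A gives 4>1; P2→P gives 5>0]
(C,R): not NE [P1→B gives 9>1; P2→P gives 5>3]
(C,S): not NE [P1→B gives 7>5; P2→P gives 5>1]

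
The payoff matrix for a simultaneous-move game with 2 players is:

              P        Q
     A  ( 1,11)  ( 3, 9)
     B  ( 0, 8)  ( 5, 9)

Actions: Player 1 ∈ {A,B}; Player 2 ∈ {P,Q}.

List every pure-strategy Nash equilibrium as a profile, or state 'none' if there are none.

NE set: (A,P), (B,Q)

(A,P): NE
(A,Q): not NE [P1→B gives 5>3; P2→P gives 11>9]
(B,P): not NE [P1→A gives 1>0; P2→Q gives 9>8]
(B,Q): NE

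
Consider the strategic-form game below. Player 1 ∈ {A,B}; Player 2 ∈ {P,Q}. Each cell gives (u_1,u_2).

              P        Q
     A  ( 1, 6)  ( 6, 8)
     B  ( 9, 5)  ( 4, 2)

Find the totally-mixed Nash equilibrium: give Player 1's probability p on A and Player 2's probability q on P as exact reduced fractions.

P1 mixes 3/5 on A; P2 mixes 1/5 on P

P1 indiff ⇒ q·1+(1-q)·6 = q·9+(1-q)·4 ⇒ q(-8) = (1-q)(-2) ⇒ q = 1/5
P2 indiff ⇒ p·6+(1-p)·5 = p·8+(1-p)·2 ⇒ p(-2) = (1-p)(-3) ⇒ p = 3/5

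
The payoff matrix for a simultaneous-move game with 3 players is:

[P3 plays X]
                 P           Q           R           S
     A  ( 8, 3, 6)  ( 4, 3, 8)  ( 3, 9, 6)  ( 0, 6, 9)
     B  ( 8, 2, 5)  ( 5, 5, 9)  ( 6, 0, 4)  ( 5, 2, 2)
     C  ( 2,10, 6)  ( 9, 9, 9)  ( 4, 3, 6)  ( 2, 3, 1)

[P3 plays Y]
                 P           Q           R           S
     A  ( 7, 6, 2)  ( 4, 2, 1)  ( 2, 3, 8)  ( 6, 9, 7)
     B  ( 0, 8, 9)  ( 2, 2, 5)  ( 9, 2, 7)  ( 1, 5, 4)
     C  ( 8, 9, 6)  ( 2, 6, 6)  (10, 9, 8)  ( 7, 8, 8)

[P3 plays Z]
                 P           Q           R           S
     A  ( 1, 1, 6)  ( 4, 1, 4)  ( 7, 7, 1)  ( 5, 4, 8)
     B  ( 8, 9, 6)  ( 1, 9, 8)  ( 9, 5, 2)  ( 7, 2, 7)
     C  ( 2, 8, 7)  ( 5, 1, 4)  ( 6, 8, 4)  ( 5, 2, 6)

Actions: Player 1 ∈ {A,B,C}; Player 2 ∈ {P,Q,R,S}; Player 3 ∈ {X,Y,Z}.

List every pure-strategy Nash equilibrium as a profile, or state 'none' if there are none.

PSNE = {(C,R,Y)}

(A,P,X): not NE [P2→R gives 9>3]
(A,P,Y): not NE [P1→C gives 8>7; P2→S gives 9>6; P3→Z gives 6>2]
(A,P,Z): not NE [P1→B gives 8>1; P2→R gives 7>1]
(A,Q,X): not NE [P1→C gives 9>4; P2→R gives 9>3]
(A,Q,Y): not NE [P2→S gives 9>2; P3→X gives 8>1]
(A,Q,Z): not NE [P1→C gives 5>4; P2→R gives 7>1; P3→X gives 8>4]
(A,R,X): not NE [P1→B gives 6>3; P3→Y gives 8>6]
(A,R,Y): not NE [P1→C gives 10>2; P2→S gives 9>3]
(A,R,Z): not NE [P1→B gives 9>7; P3→Y gives 8>1]
(A,S,X): not NE [P1→B gives 5>0; P2→R gives 9>6]
(A,S,Y): not NE [P1→C gives 7>6; P3→X gives 9>7]
(A,S,Z): not NE [P1→B gives 7>5; P2→R gives 7>4; P3→X gives 9>8]
(B,P,X): not NE [P2→Q gives 5>2; P3→Y gives 9>5]
(B,P,Y): not NE [P1→C gives 8>0]
(B,P,Z): not NE [P3→Y gives 9>6]
(B,Q,X): not NE [P1→C gives 9>5]
(B,Q,Y): not NE [P1→A gives 4>2; P2→P gives 8>2; P3→X gives 9>5]
(B,Q,Z): not NE [P1→C gives 5>1; P3→X gives 9>8]
(B,R,X): not NE [P2→Q gives 5>0; P3→Y gives 7>4]
(B,R,Y): not NE [P1→C gives 10>9; P2→P gives 8>2]
(B,R,Z): not NE [P2→Q gives 9>5; P3→Y gives 7>2]
(B,S,X): not NE [P2→Q gives 5>2; P3→Z gives 7>2]
(B,S,Y): not NE [P1→C gives 7>1; P2→P gives 8>5; P3→Z gives 7>4]
(B,S,Z): not NE [P2→Q gives 9>2]
(C,P,X): not NE [P1→B gives 8>2; P3→Z gives 7>6]
(C,P,Y): not NE [P3→Z gives 7>6]
(C,P,Z): not NE [P1→B gives 8>2]
(C,Q,X): not NE [P2→P gives 10>9]
(C,Q,Y): not NE [P1→A gives 4>2; P2→R gives 9>6; P3→X gives 9>6]
(C,Q,Z): not NE [P2→R gives 8>1; P3→X gives 9>4]
(C,R,X): not NE [P1→B gives 6>4; P2→P gives 10>3; P3→Y gives 8>6]
(C,R,Y): NE
(C,R,Z): not NE [P1→B gives 9>6; P3→Y gives 8>4]
(C,S,X): not NE [P1→B gives 5>2; P2→P gives 10>3; P3→Y gives 8>1]
(C,S,Y): not NE [P2→R gives 9>8]
(C,S,Z): not NE [P1→B gives 7>5; P2→R gives 8>2; P3→Y gives 8>6]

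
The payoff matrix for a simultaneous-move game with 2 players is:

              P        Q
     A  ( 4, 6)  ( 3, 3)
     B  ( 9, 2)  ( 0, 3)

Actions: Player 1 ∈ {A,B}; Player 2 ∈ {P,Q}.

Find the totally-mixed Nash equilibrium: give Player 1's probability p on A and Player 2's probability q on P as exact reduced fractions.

P1 mixes 1/4 on A; P2 mixes 3/8 on P

P1 indiff ⇒ q·4+(1-q)·3 = q·9+(1-q)·0 ⇒ q(-5) = (1-q)(-3) ⇒ q = 3/8
P2 indiff ⇒ p·6+(1-p)·2 = p·3+(1-p)·3 ⇒ p(3) = (1-p)(1) ⇒ p = 1/4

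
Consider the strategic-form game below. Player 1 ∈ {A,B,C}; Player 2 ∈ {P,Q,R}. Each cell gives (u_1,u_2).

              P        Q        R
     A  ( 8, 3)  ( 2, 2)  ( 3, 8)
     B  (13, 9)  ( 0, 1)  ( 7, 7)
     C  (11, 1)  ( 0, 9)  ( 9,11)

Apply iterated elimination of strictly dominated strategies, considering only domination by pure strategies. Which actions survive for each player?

Remaining: P1:{B,C} P2:{P,R}

P2 drop Q (R beats it: A:8>2 B:7>1 C:11>9)
P1 drop A (B beats it: P:13>8 R:7>3)
P1→{B,C} P2→{P,R}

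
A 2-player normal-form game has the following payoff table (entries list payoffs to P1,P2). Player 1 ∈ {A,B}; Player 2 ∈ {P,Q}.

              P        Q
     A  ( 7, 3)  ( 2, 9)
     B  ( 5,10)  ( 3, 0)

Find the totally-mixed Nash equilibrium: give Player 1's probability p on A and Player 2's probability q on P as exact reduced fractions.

P1 mixes 5/8 on A; P2 mixes 1/3 on P

P1 indiff ⇒ q·7+(1-q)·2 = q·5+(1-q)·3 ⇒ q(2) = (1-q)(1) ⇒ q = 1/3
P2 indiff ⇒ p·3+(1-p)·10 = p·9+(1-p)·0 ⇒ p(-6) = (1-p)(-10) ⇒ p = 5/8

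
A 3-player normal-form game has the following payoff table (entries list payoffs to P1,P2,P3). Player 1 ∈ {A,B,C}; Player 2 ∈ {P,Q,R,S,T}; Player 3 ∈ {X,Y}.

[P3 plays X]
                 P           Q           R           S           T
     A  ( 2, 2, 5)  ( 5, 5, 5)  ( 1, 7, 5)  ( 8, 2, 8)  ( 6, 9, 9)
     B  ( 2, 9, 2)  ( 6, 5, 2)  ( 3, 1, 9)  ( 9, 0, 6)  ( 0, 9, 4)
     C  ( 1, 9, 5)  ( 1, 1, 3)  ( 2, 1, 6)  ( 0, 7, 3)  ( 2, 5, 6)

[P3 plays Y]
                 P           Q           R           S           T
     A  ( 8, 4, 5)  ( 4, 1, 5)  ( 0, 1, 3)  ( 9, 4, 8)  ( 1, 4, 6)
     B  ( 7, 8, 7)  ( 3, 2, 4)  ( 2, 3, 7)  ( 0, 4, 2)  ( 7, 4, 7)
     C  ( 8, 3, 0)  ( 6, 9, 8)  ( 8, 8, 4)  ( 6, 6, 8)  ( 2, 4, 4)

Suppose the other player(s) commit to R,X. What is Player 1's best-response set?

P1 best: {B}

u_1(A vs R,X) = 1
u_1(B vs R,X) = 3
u_1(C vs R,X) = 2
max payoff 3 at {B}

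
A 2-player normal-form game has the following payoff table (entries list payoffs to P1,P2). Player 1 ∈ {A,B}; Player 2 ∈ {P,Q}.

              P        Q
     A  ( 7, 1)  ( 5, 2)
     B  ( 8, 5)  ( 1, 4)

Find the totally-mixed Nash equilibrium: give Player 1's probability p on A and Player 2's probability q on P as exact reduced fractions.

p=1/2, q=4/5

P1 indiff ⇒ q·7+(1-q)·5 = q·8+(1-q)·1 ⇒ q(-1) = (1-q)(-4) ⇒ q = 4/5
P2 indiff ⇒ p·1+(1-p)·5 = p·2+(1-p)·4 ⇒ p(-1) = (1-p)(-1) ⇒ p = 1/2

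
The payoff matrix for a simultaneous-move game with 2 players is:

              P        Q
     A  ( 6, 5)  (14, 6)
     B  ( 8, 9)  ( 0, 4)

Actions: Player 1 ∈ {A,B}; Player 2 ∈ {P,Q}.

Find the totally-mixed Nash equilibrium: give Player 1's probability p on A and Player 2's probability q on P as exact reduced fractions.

P1 indiff ⇒ q·6+(1-q)·14 = q·8+(1-q)·0 ⇒ q(-2) = (1-q)(-14) ⇒ q = 7/8
P2 indiff ⇒ p·5+(1-p)·9 = p·6+(1-p)·4 ⇒ p(-1) = (1-p)(-5) ⇒ p = 5/6

(p,q) = (5/6, 7/8)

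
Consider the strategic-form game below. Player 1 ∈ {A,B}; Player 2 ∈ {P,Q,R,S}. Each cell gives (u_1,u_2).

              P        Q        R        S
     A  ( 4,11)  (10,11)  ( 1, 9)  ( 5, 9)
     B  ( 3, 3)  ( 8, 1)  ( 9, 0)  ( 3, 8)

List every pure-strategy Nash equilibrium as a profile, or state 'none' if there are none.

(A,P): NE
(A,Q): NE
(A,R): not NE [P1→B gives 9>1; P2→Q gives 11>9]
(A,S): not NE [P2→Q gives 11>9]
(B,P): not NE [P1→A gives 4>3; P2→S gives 8>3]
(B,Q): not NE [P1→A gives 10>8; P2→S gives 8>1]
(B,R): not NE [P2→S gives 8>0]
(B,S): not NE [P1→A gives 5>3]

NE set: (A,P), (A,Q)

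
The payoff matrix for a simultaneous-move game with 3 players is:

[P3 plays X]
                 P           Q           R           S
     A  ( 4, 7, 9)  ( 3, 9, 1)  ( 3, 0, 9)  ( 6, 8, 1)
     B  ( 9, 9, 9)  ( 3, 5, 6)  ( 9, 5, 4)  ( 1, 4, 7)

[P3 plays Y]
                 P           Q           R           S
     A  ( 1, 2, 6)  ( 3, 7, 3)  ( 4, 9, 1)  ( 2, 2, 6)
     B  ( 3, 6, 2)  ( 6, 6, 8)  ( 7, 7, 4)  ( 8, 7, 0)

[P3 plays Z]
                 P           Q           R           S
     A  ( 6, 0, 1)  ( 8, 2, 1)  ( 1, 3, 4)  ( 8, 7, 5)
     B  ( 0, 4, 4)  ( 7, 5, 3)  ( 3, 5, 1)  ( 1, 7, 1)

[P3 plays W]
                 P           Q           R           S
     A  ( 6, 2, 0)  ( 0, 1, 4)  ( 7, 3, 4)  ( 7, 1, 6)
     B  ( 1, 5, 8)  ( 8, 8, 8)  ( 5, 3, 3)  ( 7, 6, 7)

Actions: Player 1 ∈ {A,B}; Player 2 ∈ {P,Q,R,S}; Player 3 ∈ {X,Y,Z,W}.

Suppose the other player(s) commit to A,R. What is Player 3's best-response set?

u_3(X vs A,R) = 9
u_3(Y vs A,R) = 1
u_3(Z vs A,R) = 4
u_3(W vs A,R) = 4
max payoff 9 at {X}

P3 best: {X}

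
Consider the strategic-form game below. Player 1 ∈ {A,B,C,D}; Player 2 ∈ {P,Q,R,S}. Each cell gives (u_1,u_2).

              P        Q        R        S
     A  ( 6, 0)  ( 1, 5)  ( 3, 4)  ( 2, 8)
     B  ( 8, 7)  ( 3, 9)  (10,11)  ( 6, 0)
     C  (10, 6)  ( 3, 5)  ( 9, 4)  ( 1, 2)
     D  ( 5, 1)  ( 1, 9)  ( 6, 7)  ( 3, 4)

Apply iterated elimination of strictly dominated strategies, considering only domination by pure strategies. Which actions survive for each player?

P1 drop A (B beats it: P:8>6 Q:3>1 R:10>3 S:6>2)
P1 drop D (B beats it: P:8>5 Q:3>1 R:10>6 S:6>3)
P2 drop S (P beats it: B:7>0 C:6>2)
P1→{B,C} P2→{P,Q,R}

Remaining: P1:{B,C} P2:{P,Q,R}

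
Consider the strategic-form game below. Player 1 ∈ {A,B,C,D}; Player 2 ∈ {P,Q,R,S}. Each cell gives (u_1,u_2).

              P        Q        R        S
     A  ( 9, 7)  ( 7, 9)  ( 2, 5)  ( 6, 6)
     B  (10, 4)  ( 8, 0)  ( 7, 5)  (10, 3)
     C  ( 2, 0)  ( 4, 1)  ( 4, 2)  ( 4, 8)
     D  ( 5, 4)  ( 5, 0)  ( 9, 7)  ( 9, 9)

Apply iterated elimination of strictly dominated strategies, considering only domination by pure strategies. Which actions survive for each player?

Remaining: P1:{B,D} P2:{R,S}

P1 drop A (B beats it: P:10>9 Q:8>7 R:7>2 S:10>6)
P1 drop C (B beats it: P:10>2 Q:8>4 R:7>4 S:10>4)
P2 drop P (R beats it: B:5>4 D:7>4)
P2 drop Q (R beats it: B:5>0 D:7>0)
P1→{B,D} P2→{R,S}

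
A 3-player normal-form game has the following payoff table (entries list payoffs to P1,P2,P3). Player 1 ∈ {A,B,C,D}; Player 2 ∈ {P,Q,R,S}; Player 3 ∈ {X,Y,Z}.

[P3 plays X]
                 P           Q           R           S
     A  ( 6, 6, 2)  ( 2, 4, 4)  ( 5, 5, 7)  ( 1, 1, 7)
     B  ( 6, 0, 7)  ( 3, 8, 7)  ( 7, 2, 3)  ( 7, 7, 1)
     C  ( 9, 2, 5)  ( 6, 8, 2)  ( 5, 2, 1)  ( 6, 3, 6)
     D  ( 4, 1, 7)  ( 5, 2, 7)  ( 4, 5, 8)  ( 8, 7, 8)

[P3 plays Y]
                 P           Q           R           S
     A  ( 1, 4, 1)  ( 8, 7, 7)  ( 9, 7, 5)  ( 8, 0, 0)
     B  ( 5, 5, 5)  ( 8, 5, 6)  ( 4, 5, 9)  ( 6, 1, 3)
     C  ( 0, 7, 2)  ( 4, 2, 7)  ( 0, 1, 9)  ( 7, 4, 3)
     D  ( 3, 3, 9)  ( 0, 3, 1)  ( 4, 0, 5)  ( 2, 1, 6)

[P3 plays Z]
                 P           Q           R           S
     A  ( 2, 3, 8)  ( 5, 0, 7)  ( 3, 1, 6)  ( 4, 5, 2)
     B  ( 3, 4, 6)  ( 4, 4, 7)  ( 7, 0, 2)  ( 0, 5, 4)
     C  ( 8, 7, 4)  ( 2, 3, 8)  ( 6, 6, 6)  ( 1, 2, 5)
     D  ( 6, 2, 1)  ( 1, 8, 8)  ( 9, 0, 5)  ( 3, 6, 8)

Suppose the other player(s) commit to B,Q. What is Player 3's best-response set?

u_3(X vs B,Q) = 7
u_3(Y vs B,Q) = 6
u_3(Z vs B,Q) = 7
max payoff 7 at {X,Z}

BR_3 = {X,Z}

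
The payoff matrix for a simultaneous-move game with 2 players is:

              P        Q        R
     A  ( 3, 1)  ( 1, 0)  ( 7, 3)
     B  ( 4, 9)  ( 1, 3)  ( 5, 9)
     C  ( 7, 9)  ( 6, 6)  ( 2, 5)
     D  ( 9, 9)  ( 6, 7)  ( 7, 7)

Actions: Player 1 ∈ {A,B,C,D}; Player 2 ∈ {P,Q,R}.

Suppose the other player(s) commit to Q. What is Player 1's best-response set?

u_1(A vs Q) = 1
u_1(B vs Q) = 1
u_1(C vs Q) = 6
u_1(D vs Q) = 6
max payoff 6 at {C,D}

argmax u_1 = {C,D}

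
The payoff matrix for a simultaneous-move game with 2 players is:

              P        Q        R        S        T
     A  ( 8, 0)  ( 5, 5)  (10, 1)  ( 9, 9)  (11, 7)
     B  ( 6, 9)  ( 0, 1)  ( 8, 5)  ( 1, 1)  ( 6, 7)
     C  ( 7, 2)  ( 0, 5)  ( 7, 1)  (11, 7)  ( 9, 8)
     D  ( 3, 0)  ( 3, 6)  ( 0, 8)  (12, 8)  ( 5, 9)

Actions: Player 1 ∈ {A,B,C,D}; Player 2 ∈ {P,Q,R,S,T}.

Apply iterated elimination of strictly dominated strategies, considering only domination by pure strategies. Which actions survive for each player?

P1 drop B (A beats it: P:8>6 Q:5>0 R:10>8 S:9>1 T:11>6)
P2 drop P (Q beats it: A:5>0 C:5>2 D:6>0)
P2 drop Q (S beats it: A:9>5 C:7>5 D:8>6)
P2 drop R (T beats it: A:7>1 C:8>1 D:9>8)
P1→{A,C,D} P2→{S,T}

Survivors P1:{A,C,D} P2:{S,T}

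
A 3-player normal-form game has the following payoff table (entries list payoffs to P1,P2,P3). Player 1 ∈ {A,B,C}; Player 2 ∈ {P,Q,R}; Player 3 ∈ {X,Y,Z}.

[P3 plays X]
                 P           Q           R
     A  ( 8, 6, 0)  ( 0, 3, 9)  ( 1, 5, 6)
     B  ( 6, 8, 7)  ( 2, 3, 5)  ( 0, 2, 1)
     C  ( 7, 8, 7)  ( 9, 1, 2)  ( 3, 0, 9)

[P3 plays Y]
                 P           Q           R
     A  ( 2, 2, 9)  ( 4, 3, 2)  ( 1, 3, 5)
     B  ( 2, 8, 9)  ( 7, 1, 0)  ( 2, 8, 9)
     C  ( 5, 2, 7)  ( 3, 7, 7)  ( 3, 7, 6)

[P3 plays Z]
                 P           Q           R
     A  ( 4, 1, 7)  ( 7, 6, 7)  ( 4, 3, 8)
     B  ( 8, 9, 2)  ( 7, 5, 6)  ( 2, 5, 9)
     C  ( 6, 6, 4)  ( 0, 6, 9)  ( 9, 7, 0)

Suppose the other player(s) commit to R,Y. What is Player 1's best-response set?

P1 best: {C}

u_1(A vs R,Y) = 1
u_1(B vs R,Y) = 2
u_1(C vs R,Y) = 3
max payoff 3 at {C}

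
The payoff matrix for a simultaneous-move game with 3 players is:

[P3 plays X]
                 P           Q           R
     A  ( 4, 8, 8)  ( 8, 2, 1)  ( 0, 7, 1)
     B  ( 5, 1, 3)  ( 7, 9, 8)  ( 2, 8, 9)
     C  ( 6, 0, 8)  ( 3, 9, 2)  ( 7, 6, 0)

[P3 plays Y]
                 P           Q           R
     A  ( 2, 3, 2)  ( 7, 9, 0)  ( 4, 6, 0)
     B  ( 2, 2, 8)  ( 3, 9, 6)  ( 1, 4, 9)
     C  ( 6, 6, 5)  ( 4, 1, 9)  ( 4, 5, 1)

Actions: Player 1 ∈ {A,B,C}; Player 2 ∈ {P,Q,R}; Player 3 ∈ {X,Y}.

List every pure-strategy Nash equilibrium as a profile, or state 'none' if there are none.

Equilibria: none

(A,P,X): not NE [P1→C gives 6>4]
(A,P,Y): not NE [P1→C gives 6>2; P2→Q gives 9>3; P3→X gives 8>2]
(A,Q,X): not NE [P2→P gives 8>2]
(A,Q,Y): not NE [P3→X gives 1>0]
(A,R,X): not NE [P1→C gives 7>0; P2→P gives 8>7]
(A,R,Y): not NE [P2→Q gives 9>6; P3→X gives 1>0]
(B,P,X): not NE [P1→C gives 6>5; P2→Q gives 9>1; P3→Y gives 8>3]
(B,P,Y): not NE [P1→C gives 6>2; P2→Q gives 9>2]
(B,Q,X): not NE [P1→A gives 8>7]
(B,Q,Y): not NE [P1→A gives 7>3; P3→X gives 8>6]
(B,R,X): not NE [P1→C gives 7>2; P2→Q gives 9>8]
(B,R,Y): not NE [P1→C gives 4>1; P2→Q gives 9>4]
(C,P,X): not NE [P2→Q gives 9>0]
(C,P,Y): not NE [P3→X gives 8>5]
(C,Q,X): not NE [P1→A gives 8>3; P3→Y gives 9>2]
(C,Q,Y): not NE [P1→A gives 7>4; P2→P gives 6>1]
(C,R,X): not NE [P2→Q gives 9>6; P3→Y gives 1>0]
(C,R,Y): not NE [P2→P gives 6>5]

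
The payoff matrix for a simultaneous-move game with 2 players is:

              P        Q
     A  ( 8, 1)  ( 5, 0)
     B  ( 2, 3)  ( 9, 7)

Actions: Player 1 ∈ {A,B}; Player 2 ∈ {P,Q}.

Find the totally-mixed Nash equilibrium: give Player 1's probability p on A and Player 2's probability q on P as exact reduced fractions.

p=4/5, q=2/5

P1 indiff ⇒ q·8+(1-q)·5 = q·2+(1-q)·9 ⇒ q(6) = (1-q)(4) ⇒ q = 2/5
P2 indiff ⇒ p·1+(1-p)·3 = p·0+(1-p)·7 ⇒ p(1) = (1-p)(4) ⇒ p = 4/5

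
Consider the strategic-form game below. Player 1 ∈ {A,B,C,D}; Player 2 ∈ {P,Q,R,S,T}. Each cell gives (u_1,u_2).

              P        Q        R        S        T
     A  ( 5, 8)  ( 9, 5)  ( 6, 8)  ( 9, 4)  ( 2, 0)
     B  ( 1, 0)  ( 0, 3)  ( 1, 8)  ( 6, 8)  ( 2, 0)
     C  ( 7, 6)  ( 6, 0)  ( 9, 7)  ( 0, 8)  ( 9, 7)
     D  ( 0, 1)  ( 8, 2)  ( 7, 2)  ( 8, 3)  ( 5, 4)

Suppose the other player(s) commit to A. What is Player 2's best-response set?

u_2(P vs A) = 8
u_2(Q vs A) = 5
u_2(R vs A) = 8
u_2(S vs A) = 4
u_2(T vs A) = 0
max payoff 8 at {P,R}

argmax u_2 = {P,R}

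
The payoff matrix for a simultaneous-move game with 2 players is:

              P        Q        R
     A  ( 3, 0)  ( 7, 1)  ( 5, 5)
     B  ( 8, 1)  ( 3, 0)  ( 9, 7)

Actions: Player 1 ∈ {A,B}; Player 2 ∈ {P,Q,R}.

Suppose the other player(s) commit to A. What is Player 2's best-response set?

BR_2 = {R}

u_2(P vs A) = 0
u_2(Q vs A) = 1
u_2(R vs A) = 5
max payoff 5 at {R}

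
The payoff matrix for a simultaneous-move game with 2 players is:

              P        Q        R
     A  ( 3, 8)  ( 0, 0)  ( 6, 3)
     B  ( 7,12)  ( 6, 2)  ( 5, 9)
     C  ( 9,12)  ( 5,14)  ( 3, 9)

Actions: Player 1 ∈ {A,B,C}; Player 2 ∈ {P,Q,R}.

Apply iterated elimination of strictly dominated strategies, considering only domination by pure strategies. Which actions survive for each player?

P2 drop R (P beats it: A:8>3 B:12>9 C:12>9)
P1 drop A (B beats it: P:7>3 Q:6>0)
P1→{B,C} P2→{P,Q}

Survivors P1:{B,C} P2:{P,Q}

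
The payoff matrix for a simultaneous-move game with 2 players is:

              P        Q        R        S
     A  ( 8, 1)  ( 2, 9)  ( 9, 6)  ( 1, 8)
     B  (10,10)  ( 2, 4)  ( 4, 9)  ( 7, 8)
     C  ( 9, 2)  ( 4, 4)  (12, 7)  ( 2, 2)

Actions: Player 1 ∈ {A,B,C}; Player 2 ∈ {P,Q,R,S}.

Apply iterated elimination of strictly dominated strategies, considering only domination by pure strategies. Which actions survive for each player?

IESDS → P1:{B,C} P2:{P,R}

P1 drop A (C beats it: P:9>8 Q:4>2 R:12>9 S:2>1)
P2 drop Q (R beats it: B:9>4 C:7>4)
P2 drop S (R beats it: B:9>8 C:7>2)
P1→{B,C} P2→{P,R}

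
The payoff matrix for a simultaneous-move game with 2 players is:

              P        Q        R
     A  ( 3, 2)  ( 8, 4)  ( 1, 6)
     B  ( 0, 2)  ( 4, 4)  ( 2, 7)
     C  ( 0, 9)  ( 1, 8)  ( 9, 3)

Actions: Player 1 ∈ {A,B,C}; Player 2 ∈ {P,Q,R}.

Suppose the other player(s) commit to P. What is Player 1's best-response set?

BR_1 = {A}

u_1(A vs P) = 3
u_1(B vs P) = 0
u_1(C vs P) = 0
max payoff 3 at {A}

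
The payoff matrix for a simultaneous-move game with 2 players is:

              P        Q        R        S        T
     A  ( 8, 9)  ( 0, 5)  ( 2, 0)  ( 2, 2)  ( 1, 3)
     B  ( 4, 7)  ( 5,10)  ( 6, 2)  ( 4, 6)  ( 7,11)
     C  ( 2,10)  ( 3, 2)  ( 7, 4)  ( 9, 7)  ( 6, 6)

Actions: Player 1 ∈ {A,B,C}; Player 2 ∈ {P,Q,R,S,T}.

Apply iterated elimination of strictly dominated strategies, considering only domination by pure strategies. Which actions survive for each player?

IESDS → P1:{A,B} P2:{P,Q,T}

P2 drop R (P beats it: A:9>0 B:7>2 C:10>4)
P2 drop S (P beats it: A:9>2 B:7>6 C:10>7)
P1 drop C (B beats it: P:4>2 Q:5>3 T:7>6)
P1→{A,B} P2→{P,Q,T}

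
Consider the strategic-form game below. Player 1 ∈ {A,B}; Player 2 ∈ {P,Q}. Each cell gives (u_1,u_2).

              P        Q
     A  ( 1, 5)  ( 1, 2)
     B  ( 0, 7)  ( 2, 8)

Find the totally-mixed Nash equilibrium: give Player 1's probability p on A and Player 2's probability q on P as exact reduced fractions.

(p,q) = (1/4, 1/2)

P1 indiff ⇒ q·1+(1-q)·1 = q·0+(1-q)·2 ⇒ q(1) = (1-q)(1) ⇒ q = 1/2
P2 indiff ⇒ p·5+(1-p)·7 = p·2+(1-p)·8 ⇒ p(3) = (1-p)(1) ⇒ p = 1/4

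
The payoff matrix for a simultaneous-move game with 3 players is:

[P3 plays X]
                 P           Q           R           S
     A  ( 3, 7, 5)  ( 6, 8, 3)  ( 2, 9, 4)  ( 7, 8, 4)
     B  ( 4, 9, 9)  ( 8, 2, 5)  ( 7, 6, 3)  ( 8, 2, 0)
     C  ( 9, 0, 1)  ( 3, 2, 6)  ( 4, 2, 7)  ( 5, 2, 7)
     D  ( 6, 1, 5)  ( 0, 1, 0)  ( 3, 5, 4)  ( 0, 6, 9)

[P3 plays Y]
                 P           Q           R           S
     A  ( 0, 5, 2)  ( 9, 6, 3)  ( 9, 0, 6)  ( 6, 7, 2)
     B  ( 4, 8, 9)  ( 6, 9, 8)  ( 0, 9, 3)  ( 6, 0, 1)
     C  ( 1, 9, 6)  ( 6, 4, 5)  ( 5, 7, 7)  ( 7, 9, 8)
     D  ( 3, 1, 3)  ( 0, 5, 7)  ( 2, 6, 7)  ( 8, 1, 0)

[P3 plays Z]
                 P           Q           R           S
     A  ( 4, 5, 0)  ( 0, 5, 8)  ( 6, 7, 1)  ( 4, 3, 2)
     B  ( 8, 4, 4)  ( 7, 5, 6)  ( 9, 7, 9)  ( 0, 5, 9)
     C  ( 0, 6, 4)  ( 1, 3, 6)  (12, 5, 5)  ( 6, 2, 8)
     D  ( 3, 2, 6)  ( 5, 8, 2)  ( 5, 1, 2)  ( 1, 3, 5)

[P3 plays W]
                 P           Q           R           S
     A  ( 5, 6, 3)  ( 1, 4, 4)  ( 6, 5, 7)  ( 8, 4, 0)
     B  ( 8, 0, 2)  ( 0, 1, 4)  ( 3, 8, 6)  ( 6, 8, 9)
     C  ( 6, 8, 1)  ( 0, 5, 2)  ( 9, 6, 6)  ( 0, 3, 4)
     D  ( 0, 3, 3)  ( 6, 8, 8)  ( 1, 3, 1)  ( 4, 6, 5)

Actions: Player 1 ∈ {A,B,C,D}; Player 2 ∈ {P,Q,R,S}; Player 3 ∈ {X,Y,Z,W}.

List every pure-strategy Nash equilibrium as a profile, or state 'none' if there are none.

Nash profiles: (D,Q,W)

(A,P,X): not NE [P1→C gives 9>3; P2→R gives 9>7]
(A,P,Y): not NE [P1→B gives 4>0; P2→S gives 7>5; P3→X gives 5>2]
(A,P,Z): not NE [P1→B gives 8>4; P2→R gives 7>5; P3→X gives 5>0]
(A,P,W): not NE [P1→B gives 8>5; P3→X gives 5>3]
(A,Q,X): not NE [P1→B gives 8>6; P2→R gives 9>8; P3→Z gives 8>3]
(A,Q,Y): not NE [P2→S gives 7>6; P3→Z gives 8>3]
(A,Q,Z): not NE [P1→B gives 7>0; P2→R gives 7>5]
(A,Q,W): not NE [P1→D gives 6>1; P2→P gives 6>4; P3→Z gives 8>4]
(A,R,X): not NE [P1→B gives 7>2; P3→W gives 7>4]
(A,R,Y): not NE [P2→S gives 7>0; P3→W gives 7>6]
(A,R,Z): not NE [P1→C gives 12>6; P3→W gives 7>1]
(A,R,W): not NE [P1→C gives 9>6; P2→P gives 6>5]
(A,S,X): not NE [P1→B gives 8>7; P2→R gives 9>8]
(A,S,Y): not NE [P1→D gives 8>6; P3→X gives 4>2]
(A,S,Z): not NE [P1→C gives 6>4; P2→R gives 7>3; P3→X gives 4>2]
(A,S,W): not NE [P2→P gives 6>4; P3→X gives 4>0]
(B,P,X): not NE [P1→C gives 9>4]
(B,P,Y): not NE [P2→R gives 9>8]
(B,P,Z): not NE [P2→R gives 7>4; P3→Y gives 9>4]
(B,P,W): not NE [P2→S gives 8>0; P3→Y gives 9>2]
(B,Q,X): not NE [P2→P gives 9>2; P3→Y gives 8>5]
(B,Q,Y): not NE [P1→A gives 9>6]
(B,Q,Z): not NE [P2→R gives 7>5; P3→Y gives 8>6]
(B,Q,W): not NE [P1→D gives 6>0; P2→S gives 8>1; P3→Y gives 8>4]
(B,R,X): not NE [P2→P gives 9>6; P3→Z gives 9>3]
(B,R,Y): not NE [P1→A gives 9>0; P3→Z gives 9>3]
(B,R,Z): not NE [P1→C gives 12>9]
(B,R,W): not NE [P1→C gives 9>3; P3→Z gives 9>6]
(B,S,X): not NE [P2→P gives 9>2; P3→W gives 9>0]
(B,S,Y): not NE [P1→D gives 8>6; P2→R gives 9>0; P3→W gives 9>1]
(B,S,Z): not NE [P1→C gives 6>0; P2→R gives 7>5]
(B,S,W): not NE [P1→A gives 8>6]
(C,P,X): not NE [P2→S gives 2>0; P3→Y gives 6>1]
(C,P,Y): not NE [P1→B gives 4>1]
(C,P,Z): not NE [P1→B gives 8>0; P3→Y gives 6>4]
(C,P,W): not NE [P1→B gives 8>6; P3→Y gives 6>1]
(C,Q,X): not NE [P1→B gives 8>3]
(C,Q,Y): not NE [P1→A gives 9>6; P2→S gives 9>4; P3→Z gives 6>5]
(C,Q,Z): not NE [P1→B gives 7>1; P2→P gives 6>3]
(C,Q,W): not NE [P1→D gives 6>0; P2→P gives 8>5; P3→Z gives 6>2]
(C,R,X): not NE [P1→B gives 7>4]
(C,R,Y): not NE [P1→A gives 9>5; P2→S gives 9>7]
(C,R,Z): not NE [P2→P gives 6>5; P3→Y gives 7>5]
(C,R,W): not NE [P2→P gives 8>6; P3→Y gives 7>6]
(C,S,X): not NE [P1→B gives 8>5; P3→Z gives 8>7]
(C,S,Y): not NE [P1→D gives 8>7]
(C,S,Z): not NE [P2→P gives 6>2]
(C,S,W): not NE [P1→A gives 8>0; P2→P gives 8>3; P3→Z gives 8>4]
(D,P,X): not NE [P1→C gives 9>6; P2→S gives 6>1; P3→Z gives 6>5]
(D,P,Y): not NE [P1→B gives 4>3; P2→R gives 6>1; P3→Z gives 6>3]
(D,P,Z): not NE [P1→B gives 8>3; P2→Q gives 8>2]
(D,P,W): not NE [P1→B gives 8>0; P2→Q gives 8>3; P3→Z gives 6>3]
(D,Q,X): not NE [P1→B gives 8>0; P2→S gives 6>1; P3→W gives 8>0]
(D,Q,Y): not NE [P1→A gives 9>0; P2→R gives 6>5; P3→W gives 8>7]
(D,Q,Z): not NE [P1→B gives 7>5; P3→W gives 8>2]
(D,Q,W): NE
(D,R,X): not NE [P1→B gives 7>3; P2→S gives 6>5; P3→Y gives 7>4]
(D,R,Y): not NE [P1→A gives 9>2]
(D,R,Z): not NE [P1→C gives 12>5; P2→Q gives 8>1; P3→Y gives 7>2]
(D,R,W): not NE [P1→C gives 9>1; P2→Q gives 8>3; P3→Y gives 7>1]
(D,S,X): not NE [P1→B gives 8>0]
(D,S,Y): not NE [P2→R gives 6>1; P3→X gives 9>0]
(D,S,Z): not NE [P1→C gives 6>1; P2→Q gives 8>3; P3→X gives 9>5]
(D,S,W): not NE [P1→A gives 8>4; P2→Q gives 8>6; P3→X gives 9>5]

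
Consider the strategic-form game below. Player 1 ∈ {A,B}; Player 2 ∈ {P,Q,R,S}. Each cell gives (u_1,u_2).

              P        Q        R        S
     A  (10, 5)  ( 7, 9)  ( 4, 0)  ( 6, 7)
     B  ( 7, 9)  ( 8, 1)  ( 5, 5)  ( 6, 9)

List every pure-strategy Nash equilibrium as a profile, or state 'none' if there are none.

Nash profiles: (B,S)

(A,P): not NE [P2→Q gives 9>5]
(A,Q): not NE [P1→B gives 8>7]
(A,R): not NE [P1→B gives 5>4; P2→Q gives 9>0]
(A,S): not NE [P2→Q gives 9>7]
(B,P): not NE [P1→A gives 10>7]
(B,Q): not NE [P2→S gives 9>1]
(B,R): not NE [P2→S gives 9>5]
(B,S): NE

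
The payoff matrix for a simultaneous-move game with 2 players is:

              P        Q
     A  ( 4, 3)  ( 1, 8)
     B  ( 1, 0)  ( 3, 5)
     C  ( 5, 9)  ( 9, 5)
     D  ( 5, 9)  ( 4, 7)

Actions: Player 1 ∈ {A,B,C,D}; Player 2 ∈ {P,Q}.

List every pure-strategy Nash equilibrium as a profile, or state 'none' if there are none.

(A,P): not NE [P1→D gives 5>4; P2→Q gives 8>3]
(A,Q): not NE [P1→C gives 9>1]
(B,P): not NE [P1→D gives 5>1; P2→Q gives 5>0]
(B,Q): not NE [P1→C gives 9>3]
(C,P): NE
(C,Q): not NE [P2→P gives 9>5]
(D,P): NE
(D,Q): not NE [P1→C gives 9>4; P2→P gives 9>7]

Nash profiles: (C,P), (D,P)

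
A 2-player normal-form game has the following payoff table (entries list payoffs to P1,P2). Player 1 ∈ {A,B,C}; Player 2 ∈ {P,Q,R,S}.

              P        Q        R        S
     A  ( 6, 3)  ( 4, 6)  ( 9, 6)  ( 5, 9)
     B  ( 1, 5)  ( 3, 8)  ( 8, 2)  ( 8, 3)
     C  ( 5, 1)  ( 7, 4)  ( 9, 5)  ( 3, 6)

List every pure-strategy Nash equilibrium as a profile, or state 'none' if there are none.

No pure NE.

(A,P): not NE [P2→S gives 9>3]
(A,Q): not NE [P1→C gives 7>4; P2→S gives 9>6]
(A,R): not NE [P2→S gives 9>6]
(A,S): not NE [P1→B gives 8>5]
(B,P): not NE [P1→A gives 6>1; P2→Q gives 8>5]
(B,Q): not NE [P1→C gives 7>3]
(B,R): not NE [P1→C gives 9>8; P2→Q gives 8>2]
(B,S): not NE [P2→Q gives 8>3]
(C,P): not NE [P1→A gives 6>5; P2→S gives 6>1]
(C,Q): not NE [P2→S gives 6>4]
(C,R): not NE [P2→S gives 6>5]
(C,S): not NE [P1→B gives 8>3]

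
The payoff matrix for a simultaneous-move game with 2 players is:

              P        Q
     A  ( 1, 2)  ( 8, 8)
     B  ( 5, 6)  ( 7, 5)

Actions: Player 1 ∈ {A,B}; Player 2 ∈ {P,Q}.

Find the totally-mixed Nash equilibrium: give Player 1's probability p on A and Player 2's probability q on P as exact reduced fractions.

p=1/7, q=1/5

P1 indiff ⇒ q·1+(1-q)·8 = q·5+(1-q)·7 ⇒ q(-4) = (1-q)(-1) ⇒ q = 1/5
P2 indiff ⇒ p·2+(1-p)·6 = p·8+(1-p)·5 ⇒ p(-6) = (1-p)(-1) ⇒ p = 1/7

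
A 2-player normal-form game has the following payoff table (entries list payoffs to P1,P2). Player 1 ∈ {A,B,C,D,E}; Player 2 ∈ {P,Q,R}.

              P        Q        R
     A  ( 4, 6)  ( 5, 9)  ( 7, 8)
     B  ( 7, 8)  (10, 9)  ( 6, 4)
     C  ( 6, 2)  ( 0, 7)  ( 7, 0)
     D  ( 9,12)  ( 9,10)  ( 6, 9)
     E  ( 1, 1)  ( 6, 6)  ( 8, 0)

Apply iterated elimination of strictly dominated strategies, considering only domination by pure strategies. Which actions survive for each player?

Survivors P1:{B,D} P2:{P,Q}

P2 drop R (Q beats it: A:9>8 B:9>4 C:7>0 D:10>9 E:6>0)
P1 drop A (B beats it: P:7>4 Q:10>5)
P1 drop C (B beats it: P:7>6 Q:10>0)
P1 drop E (B beats it: P:7>1 Q:10>6)
P1→{B,D} P2→{P,Q}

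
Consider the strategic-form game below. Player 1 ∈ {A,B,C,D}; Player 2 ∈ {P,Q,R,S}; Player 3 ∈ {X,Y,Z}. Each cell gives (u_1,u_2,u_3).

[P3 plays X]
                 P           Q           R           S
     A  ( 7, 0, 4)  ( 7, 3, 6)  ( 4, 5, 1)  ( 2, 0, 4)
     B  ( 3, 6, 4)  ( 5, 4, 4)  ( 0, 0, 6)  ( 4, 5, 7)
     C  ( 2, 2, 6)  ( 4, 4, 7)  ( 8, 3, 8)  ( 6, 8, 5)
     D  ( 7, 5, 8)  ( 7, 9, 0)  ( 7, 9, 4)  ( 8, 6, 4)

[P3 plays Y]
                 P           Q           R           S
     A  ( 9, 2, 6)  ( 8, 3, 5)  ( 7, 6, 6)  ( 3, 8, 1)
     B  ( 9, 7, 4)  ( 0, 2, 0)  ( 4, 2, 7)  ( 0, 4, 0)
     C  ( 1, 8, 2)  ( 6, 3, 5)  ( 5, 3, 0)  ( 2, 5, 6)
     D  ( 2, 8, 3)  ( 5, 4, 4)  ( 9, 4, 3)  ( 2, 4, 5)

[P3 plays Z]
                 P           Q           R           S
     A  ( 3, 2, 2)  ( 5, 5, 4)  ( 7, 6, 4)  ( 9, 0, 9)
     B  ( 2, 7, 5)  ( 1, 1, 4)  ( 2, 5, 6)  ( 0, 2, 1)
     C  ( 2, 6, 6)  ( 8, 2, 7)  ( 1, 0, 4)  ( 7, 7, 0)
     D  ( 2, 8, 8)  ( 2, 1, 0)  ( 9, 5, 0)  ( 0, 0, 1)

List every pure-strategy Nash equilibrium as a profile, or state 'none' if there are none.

(A,P,X): not NE [P2→R gives 5>0; P3→Y gives 6>4]
(A,P,Y): not NE [P2→S gives 8>2]
(A,P,Z): not NE [P2→R gives 6>2; P3→Y gives 6>2]
(A,Q,X): not NE [P2→R gives 5>3]
(A,Q,Y): not NE [P2→S gives 8>3; P3→X gives 6>5]
(A,Q,Z): not NE [P1→C gives 8>5; P2→R gives 6>5; P3→X gives 6>4]
(A,R,X): not NE [P1→C gives 8>4; P3→Y gives 6>1]
(A,R,Y): not NE [P1→D gives 9>7; P2→S gives 8>6]
(A,R,Z): not NE [P1→D gives 9>7; P3→Y gives 6>4]
(A,S,X): not NE [P1→D gives 8>2; P2→R gives 5>0; P3→Z gives 9>4]
(A,S,Y): not NE [P3→Z gives 9>1]
(A,S,Z): not NE [P2→R gives 6>0]
(B,P,X): not NE [P1→D gives 7>3; P3→Z gives 5>4]
(B,P,Y): not NE [P3→Z gives 5>4]
(B,P,Z): not NE [P1→A gives 3>2]
(B,Q,X): not NE [P1→D gives 7>5; P2→P gives 6>4]
(B,Q,Y): not NE [P1→A gives 8>0; P2→P gives 7>2; P3→Z gives 4>0]
(B,Q,Z): not NE [P1→C gives 8>1; P2→P gives 7>1]
(B,R,X): not NE [P1→C gives 8>0; P2→P gives 6>0; P3→Y gives 7>6]
(B,R,Y): not NE [P1→D gives 9>4; P2→P gives 7>2]
(B,R,Z): not NE [P1→D gives 9>2; P2→P gives 7>5; P3→Y gives 7>6]
(B,S,X): not NE [P1→D gives 8>4; P2→P gives 6>5]
(B,S,Y): not NE [P1→A gives 3>0; P2→P gives 7>4; P3→X gives 7>0]
(B,S,Z): not NE [P1→A gives 9>0; P2→P gives 7>2; P3→X gives 7>1]
(C,P,X): not NE [P1→D gives 7>2; P2→S gives 8>2]
(C,P,Y): not NE [P1→B gives 9>1; P3→Z gives 6>2]
(C,P,Z): not NE [P1→A gives 3>2; P2→S gives 7>6]
(C,Q,X): not NE [P1→D gives 7>4; P2→S gives 8>4]
(C,Q,Y): not NE [P1→A gives 8>6; P2→P gives 8>3; P3→Z gives 7>5]
(C,Q,Z): not NE [P2→S gives 7>2]
(C,R,X): not NE [P2→S gives 8>3]
(C,R,Y): not NE [P1→D gives 9>5; P2→P gives 8>3; P3→X gives 8>0]
(C,R,Z): not NE [P1→D gives 9>1; P2→S gives 7>0; P3→X gives 8>4]
(C,S,X): not NE [P1→D gives 8>6; P3→Y gives 6>5]
(C,S,Y): not NE [P1→A gives 3>2; P2→P gives 8>5]
(C,S,Z): not NE [P1→A gives 9>7; P3→Y gives 6>0]
(D,P,X): not NE [P2→R gives 9>5]
(D,P,Y): not NE [P1→B gives 9>2; P3→Z gives 8>3]
(D,P,Z): not NE [P1→A gives 3>2]
(D,Q,X): not NE [P3→Y gives 4>0]
(D,Q,Y): not NE [P1→A gives 8>5; P2→P gives 8>4]
(D,Q,Z): not NE [P1→C gives 8>2; P2→P gives 8>1; P3→Y gives 4>0]
(D,R,X): not NE [P1→C gives 8>7]
(D,R,Y): not NE [P2→P gives 8>4; P3→X gives 4>3]
(D,R,Z): not NE [P2→P gives 8>5; P3→X gives 4>0]
(D,S,X): not NE [P2→R gives 9>6; P3→Y gives 5>4]
(D,S,Y): not NE [P1→A gives 3>2; P2→P gives 8>4]
(D,S,Z): not NE [P1→A gives 9>0; P2→P gives 8>0; P3→Y gives 5>1]

Equilibria: none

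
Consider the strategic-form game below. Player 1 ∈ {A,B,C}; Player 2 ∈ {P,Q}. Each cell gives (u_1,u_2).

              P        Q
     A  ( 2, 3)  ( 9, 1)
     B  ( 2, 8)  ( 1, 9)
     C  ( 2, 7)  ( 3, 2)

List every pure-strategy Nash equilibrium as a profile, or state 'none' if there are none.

NE set: (A,P), (C,P)

(A,P): NE
(A,Q): not NE [P2→P gives 3>1]
(B,P): not NE [P2→Q gives 9>8]
(B,Q): not NE [P1→A gives 9>1]
(C,P): NE
(C,Q): not NE [P1→A gives 9>3; P2→P gives 7>2]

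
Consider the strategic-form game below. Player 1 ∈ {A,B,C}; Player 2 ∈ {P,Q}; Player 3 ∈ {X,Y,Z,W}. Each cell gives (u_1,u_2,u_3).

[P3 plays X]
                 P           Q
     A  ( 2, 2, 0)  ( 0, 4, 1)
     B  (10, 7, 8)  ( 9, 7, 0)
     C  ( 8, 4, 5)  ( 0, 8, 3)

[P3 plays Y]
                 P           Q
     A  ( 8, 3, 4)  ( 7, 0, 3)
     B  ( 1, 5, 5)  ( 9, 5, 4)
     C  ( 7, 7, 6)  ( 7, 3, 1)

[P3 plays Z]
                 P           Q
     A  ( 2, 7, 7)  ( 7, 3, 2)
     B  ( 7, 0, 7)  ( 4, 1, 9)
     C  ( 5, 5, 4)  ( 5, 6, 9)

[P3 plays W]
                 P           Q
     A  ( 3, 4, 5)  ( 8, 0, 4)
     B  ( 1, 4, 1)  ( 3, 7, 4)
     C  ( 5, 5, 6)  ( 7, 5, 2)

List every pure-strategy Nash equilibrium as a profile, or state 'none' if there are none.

(A,P,X): not NE [P1→B gives 10>2; P2→Q gives 4>2; P3→Z gives 7>0]
(A,P,Y): not NE [P3→Z gives 7>4]
(A,P,Z): not NE [P1→B gives 7>2]
(A,P,W): not NE [P1→C gives 5>3; P3→Z gives 7>5]
(A,Q,X): not NE [P1→B gives 9>0; P3→W gives 4>1]
(A,Q,Y): not NE [P1→B gives 9>7; P2→P gives 3>0; P3→W gives 4>3]
(A,Q,Z): not NE [P2→P gives 7>3; P3→W gives 4>2]
(A,Q,W): not NE [P2→P gives 4>0]
(B,P,X): NE
(B,P,Y): not NE [P1→A gives 8>1; P3→X gives 8>5]
(B,P,Z): not NE [P2→Q gives 1>0; P3→X gives 8>7]
(B,P,W): not NE [P1→C gives 5>1; P2→Q gives 7>4; P3→X gives 8>1]
(B,Q,X): not NE [P3→Z gives 9>0]
(B,Q,Y): not NE [P3→Z gives 9>4]
(B,Q,Z): not NE [P1→A gives 7>4]
(B,Q,W): not NE [P1→A gives 8>3; P3→Z gives 9>4]
(C,P,X): not NE [P1→B gives 10>8; P2→Q gives 8>4; P3→W gives 6>5]
(C,P,Y): not NE [P1→A gives 8>7]
(C,P,Z): not NE [P1→B gives 7>5; P2→Q gives 6>5; P3→W gives 6>4]
(C,P,W): NE
(C,Q,X): not NE [P1→B gives 9>0; P3→Z gives 9>3]
(C,Q,Y): not NE [P1→B gives 9>7; P2→P gives 7>3; P3→Z gives 9>1]
(C,Q,Z): not NE [P1→A gives 7>5]
(C,Q,W): not NE [P1→A gives 8>7; P3→Z gives 9>2]

Nash profiles: (B,P,X), (C,P,W)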